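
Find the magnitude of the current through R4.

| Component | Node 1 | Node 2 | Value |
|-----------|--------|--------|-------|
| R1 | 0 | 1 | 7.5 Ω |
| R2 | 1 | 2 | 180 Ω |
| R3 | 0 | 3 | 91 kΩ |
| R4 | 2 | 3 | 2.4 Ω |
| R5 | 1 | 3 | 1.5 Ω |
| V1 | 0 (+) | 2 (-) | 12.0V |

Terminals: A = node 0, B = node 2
Nodal analysis, taking node 2 as the 0 V reference.
Source V1 fixes V_0 = 12 V.
KCL at each unknown node (sum of currents leaving = 0; resistances in Ω):
  Node 1: (V_1 - 12)/7.5 + (V_1 - 0)/180 + (V_1 - V_3)/1.5 = 0
  Node 3: (V_3 - 12)/91000 + (V_3 - 0)/2.4 + (V_3 - V_1)/1.5 = 0
Collecting terms (coefficients in siemens):
  0.8056·V_1 - 0.6667·V_3 = 1.6
  1.083·V_3 - 0.6667·V_1 = 0.0001319
Determinant D = (0.8056)(1.083) - (-0.6667)(-0.6667) = 0.4282
V_1 = [(1.6)(1.083) - (-0.6667)(0.0001319)]/D = 4.048 V
V_3 = [(0.8056)(0.0001319) - (1.6)(-0.6667)]/D = 2.491 V
I_R4 = (V_2 - V_3)/R4 = (0 - 2.491)/2.4 = -1.038 A
|I_R4| = 1.038 A

Final answer: |I_R4| = 1.038 A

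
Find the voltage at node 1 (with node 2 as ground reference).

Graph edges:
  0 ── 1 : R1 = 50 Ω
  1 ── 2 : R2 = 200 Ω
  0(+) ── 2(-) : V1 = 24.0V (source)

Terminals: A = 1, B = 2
Nodal analysis, taking node 2 as the 0 V reference.
Source V1 fixes V_0 = 24 V.
KCL at each unknown node (sum of currents leaving = 0; resistances in Ω):
  Node 1: (V_1 - 24)/50 + (V_1 - 0)/200 = 0
Collecting terms: 0.025 × V_1 = 0.48  =>  V_1 = 19.2 V
The requested potential is V_1 = 19.2 V.

Final answer: V_1 = 19.2 V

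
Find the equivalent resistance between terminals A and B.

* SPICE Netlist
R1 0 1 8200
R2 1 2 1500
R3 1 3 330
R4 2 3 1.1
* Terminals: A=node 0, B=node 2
Reduce the network between node 0 (A) and node 2 (B) by series/parallel combination:
  Rs1 = R3 + R4 (series, joined only at node 3) = 330 + 1.1 = 331.1 Ω
  Rp1 = R2 ‖ Rs1 (parallel, both between nodes 1 and 2) = 1/(1/1500 + 1/331.1) = 271.2 Ω
  Rs2 = R1 + Rp1 (series, joined only at node 1) = 8200 + 271.2 = 8471 Ω
R_eq = 8.471 kΩ

Final answer: 8.471 kΩ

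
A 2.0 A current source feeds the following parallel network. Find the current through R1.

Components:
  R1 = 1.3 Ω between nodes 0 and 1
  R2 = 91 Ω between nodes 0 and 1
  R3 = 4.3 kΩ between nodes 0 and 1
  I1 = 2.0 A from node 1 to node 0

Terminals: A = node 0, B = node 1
All resistors sit directly between nodes 0 and 1, so they are in parallel and share one voltage V; the full source current 2 A splits among them.
1/R_par = 1/1.3 + 1/91 + 1/4300 = 0.7805 S  =>  R_par = 1.281 Ω
V = I × R_par = 2 × 1.281 = 2.563 V
I_R1 = V/R1 = 2.563/1.3 = 1.971 A

Final answer: 1.971 A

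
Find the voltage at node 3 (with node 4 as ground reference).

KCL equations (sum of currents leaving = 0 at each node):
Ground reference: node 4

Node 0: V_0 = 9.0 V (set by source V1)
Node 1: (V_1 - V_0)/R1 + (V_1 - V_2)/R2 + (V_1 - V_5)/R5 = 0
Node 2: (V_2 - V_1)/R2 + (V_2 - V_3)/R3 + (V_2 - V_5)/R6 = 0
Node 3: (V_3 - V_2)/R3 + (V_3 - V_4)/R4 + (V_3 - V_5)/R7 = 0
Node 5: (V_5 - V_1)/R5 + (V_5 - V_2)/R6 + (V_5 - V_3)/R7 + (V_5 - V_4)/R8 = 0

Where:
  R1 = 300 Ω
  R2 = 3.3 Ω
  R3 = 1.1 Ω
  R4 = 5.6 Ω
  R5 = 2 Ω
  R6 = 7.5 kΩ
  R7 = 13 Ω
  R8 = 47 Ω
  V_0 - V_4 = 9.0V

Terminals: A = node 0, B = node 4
Nodal analysis, taking node 4 as the 0 V reference.
Source V1 fixes V_0 = 9 V.
KCL at each unknown node (sum of currents leaving = 0; resistances in Ω):
  Node 1: (V_1 - 9)/300 + (V_1 - V_2)/3.3 + (V_1 - V_5)/2 = 0
  Node 2: (V_2 - V_1)/3.3 + (V_2 - V_3)/1.1 + (V_2 - V_5)/7500 = 0
  Node 3: (V_3 - V_2)/1.1 + (V_3 - 0)/5.6 + (V_3 - V_5)/13 = 0
  Node 5: (V_5 - V_1)/2 + (V_5 - V_2)/7500 + (V_5 - V_3)/13 + (V_5 - 0)/47 = 0
Collecting terms (coefficients in siemens):
  0.8064·V_1 - 0.303·V_2 - 0.5·V_5 = 0.03
  1.212·V_2 - 0.303·V_1 - 0.9091·V_3 - 0.0001333·V_5 = 0
  1.165·V_3 - 0.9091·V_2 - 0.07692·V_5 = 0
  0.5983·V_5 - 0.5·V_1 - 0.0001333·V_2 - 0.07692·V_3 = 0
Solving these 4 simultaneous equations (Gaussian elimination) gives:
  V_1 = 0.2257 V, V_2 = 0.1608 V, V_3 = 0.1392 V, V_5 = 0.2065 V
The requested potential is V_3 = 0.1392 V.

Final answer: V_3 = 0.1392 V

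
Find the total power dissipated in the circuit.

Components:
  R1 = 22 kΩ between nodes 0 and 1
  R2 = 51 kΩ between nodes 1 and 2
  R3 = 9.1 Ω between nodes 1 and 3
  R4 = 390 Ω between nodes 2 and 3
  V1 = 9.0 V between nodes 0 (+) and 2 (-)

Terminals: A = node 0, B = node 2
Nodal analysis, taking node 2 as the 0 V reference.
Source V1 fixes V_0 = 9 V.
KCL at each unknown node (sum of currents leaving = 0; resistances in Ω):
  Node 1: (V_1 - 9)/22000 + (V_1 - 0)/51000 + (V_1 - V_3)/9.1 = 0
  Node 3: (V_3 - V_1)/9.1 + (V_3 - 0)/390 = 0
Collecting terms (coefficients in siemens):
  0.11·V_1 - 0.1099·V_3 = 0.0004091
  0.1125·V_3 - 0.1099·V_1 = 0
Determinant D = (0.11)(0.1125) - (-0.1099)(-0.1099) = 0.0002891
V_1 = [(0.0004091)(0.1125) - (-0.1099)(0)]/D = 0.1591 V
V_3 = [(0.11)(0) - (0.0004091)(-0.1099)]/D = 0.1555 V
Power in each resistor, P = (ΔV)²/R:
  P_R1 = (9 - 0.1591)²/22000 = 0.003553 W
  P_R2 = (0.1591 - 0)²/51000 = 0.0000004966 W
  P_R3 = (0.1591 - 0.1555)²/9.1 = 0.000001447 W
  P_R4 = (0 - 0.1555)²/390 = 0.00006201 W
P_total = P_R1 + P_R2 + P_R3 + P_R4 = 0.003617 W

Final answer: 0.003617 W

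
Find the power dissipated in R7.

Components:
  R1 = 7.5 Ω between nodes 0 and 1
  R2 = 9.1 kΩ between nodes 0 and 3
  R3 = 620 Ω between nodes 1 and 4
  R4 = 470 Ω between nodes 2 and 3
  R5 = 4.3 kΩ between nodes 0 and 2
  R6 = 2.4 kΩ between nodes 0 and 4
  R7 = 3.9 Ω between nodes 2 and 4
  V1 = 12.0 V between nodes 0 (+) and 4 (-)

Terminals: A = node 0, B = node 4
Nodal analysis, taking node 4 as the 0 V reference.
Source V1 fixes V_0 = 12 V.
KCL at each unknown node (sum of currents leaving = 0; resistances in Ω):
  Node 1: (V_1 - 12)/7.5 + (V_1 - 0)/620 = 0
  Node 2: (V_2 - V_3)/470 + (V_2 - 12)/4300 + (V_2 - 0)/3.9 = 0
  Node 3: (V_3 - 12)/9100 + (V_3 - V_2)/470 = 0
Collecting terms (coefficients in siemens):
  0.1349·V_1 = 1.6
  0.2588·V_2 - 0.002128·V_3 = 0.002791
  0.002238·V_3 - 0.002128·V_2 = 0.001319
Solving these 3 simultaneous equations (Gaussian elimination) gives:
  V_1 = 11.86 V, V_2 = 0.01575 V, V_3 = 0.6043 V
I_R7 = (V_2 - V_4)/R7 = (0.01575 - 0)/3.9 = 0.004039 A
P_R7 = I_R7² × R7 = (0.004039)² × 3.9 = 0.00006363 W

Final answer: 6.363e-05 W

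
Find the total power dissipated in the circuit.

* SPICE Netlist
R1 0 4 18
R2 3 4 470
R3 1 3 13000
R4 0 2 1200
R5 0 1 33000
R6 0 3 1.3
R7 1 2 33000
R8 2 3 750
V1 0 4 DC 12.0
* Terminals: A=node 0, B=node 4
Nodal analysis, taking node 4 as the 0 V reference.
Source V1 fixes V_0 = 12 V.
KCL at each unknown node (sum of currents leaving = 0; resistances in Ω):
  Node 1: (V_1 - V_3)/13000 + (V_1 - 12)/33000 + (V_1 - V_2)/33000 = 0
  Node 2: (V_2 - 12)/1200 + (V_2 - V_1)/33000 + (V_2 - V_3)/750 = 0
  Node 3: (V_3 - 0)/470 + (V_3 - V_1)/13000 + (V_3 - 12)/1.3 + (V_3 - V_2)/750 = 0
Collecting terms (coefficients in siemens):
  0.0001375·V_1 - 0.0000303·V_2 - 0.00007692·V_3 = 0.0003636
  0.002197·V_2 - 0.0000303·V_1 - 0.001333·V_3 = 0.01
  0.7728·V_3 - 0.00007692·V_1 - 0.001333·V_2 = 9.231
Solving these 3 simultaneous equations (Gaussian elimination) gives:
  V_1 = 11.98 V, V_2 = 11.98 V, V_3 = 11.97 V
Power in each resistor, P = (ΔV)²/R:
  P_R1 = (12 - 0)²/18 = 8 W
  P_R2 = (11.97 - 0)²/470 = 0.3047 W
  P_R3 = (11.98 - 11.97)²/13000 = 0.000000007821 W
  P_R4 = (12 - 11.98)²/1200 = 0.0000003465 W
  P_R5 = (12 - 11.98)²/33000 = 0.00000001602 W
  P_R6 = (12 - 11.97)²/1.3 = 0.0008416 W
  P_R7 = (11.98 - 11.98)²/33000 = 0.0000000002052 W
  P_R8 = (11.98 - 11.97)²/750 = 0.0000002146 W
P_total = P_R1 + P_R2 + P_R3 + P_R4 + P_R5 + P_R6 + P_R7 + P_R8 = 8.306 W

Final answer: 8.306 W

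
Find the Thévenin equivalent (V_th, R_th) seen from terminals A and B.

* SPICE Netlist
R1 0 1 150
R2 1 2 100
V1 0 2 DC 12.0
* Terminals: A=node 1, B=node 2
Step 1 — V_th is the open-circuit voltage V_A - V_B (nothing connected across the terminals).
Nodal analysis, taking node 2 as the 0 V reference.
Source V1 fixes V_0 = 12 V.
KCL at each unknown node (sum of currents leaving = 0; resistances in Ω):
  Node 1: (V_1 - 12)/150 + (V_1 - 0)/100 = 0
Collecting terms: 0.01667 × V_1 = 0.08  =>  V_1 = 4.8 V
V_th = V_1 - V_2 = 4.8 - 0 = 4.8 V
Step 2 — R_th: zero the source — replace V1 by a short circuit (node 2 merges into node 0) — and find the resistance seen between A (node 1) and B (node 0).
Reduce the network between node 1 (A) and node 0 (B) by series/parallel combination:
  Rp1 = R1 ‖ R2 (parallel, both between nodes 0 and 1) = 1/(1/150 + 1/100) = 60 Ω
R_th = 60 Ω

Final answer: V_th = 4.8 V, R_th = 60 Ω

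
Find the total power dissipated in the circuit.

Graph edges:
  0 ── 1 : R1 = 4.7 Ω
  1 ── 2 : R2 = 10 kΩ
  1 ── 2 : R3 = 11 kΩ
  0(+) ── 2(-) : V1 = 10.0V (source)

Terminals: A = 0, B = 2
Nodal analysis, taking node 2 as the 0 V reference.
Source V1 fixes V_0 = 10 V.
KCL at each unknown node (sum of currents leaving = 0; resistances in Ω):
  Node 1: (V_1 - 10)/4.7 + (V_1 - 0)/10000 + (V_1 - 0)/11000 = 0
Collecting terms: 0.213 × V_1 = 2.128  =>  V_1 = 9.991 V
Power in each resistor, P = (ΔV)²/R:
  P_R1 = (10 - 9.991)²/4.7 = 0.0000171 W
  P_R2 = (9.991 - 0)²/10000 = 0.009982 W
  P_R3 = (9.991 - 0)²/11000 = 0.009075 W
P_total = P_R1 + P_R2 + P_R3 = 0.01907 W

Final answer: 0.01907 W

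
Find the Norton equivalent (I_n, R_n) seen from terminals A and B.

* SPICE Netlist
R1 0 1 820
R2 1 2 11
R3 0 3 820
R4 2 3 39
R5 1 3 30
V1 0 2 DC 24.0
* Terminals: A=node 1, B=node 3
Find the Thévenin equivalent first; then I_n = V_th/R_th and R_n = R_th.
Step 1 — V_th is the open-circuit voltage V_A - V_B (nothing connected across the terminals).
Nodal analysis, taking node 2 as the 0 V reference.
Source V1 fixes V_0 = 24 V.
KCL at each unknown node (sum of currents leaving = 0; resistances in Ω):
  Node 1: (V_1 - 24)/820 + (V_1 - 0)/11 + (V_1 - V_3)/30 = 0
  Node 3: (V_3 - 24)/820 + (V_3 - 0)/39 + (V_3 - V_1)/30 = 0
Collecting terms (coefficients in siemens):
  0.1255·V_1 - 0.03333·V_3 = 0.02927
  0.06019·V_3 - 0.03333·V_1 = 0.02927
Determinant D = (0.1255)(0.06019) - (-0.03333)(-0.03333) = 0.006441
V_1 = [(0.02927)(0.06019) - (-0.03333)(0.02927)]/D = 0.425 V
V_3 = [(0.1255)(0.02927) - (0.02927)(-0.03333)]/D = 0.7216 V
V_th = V_1 - V_3 = 0.425 - 0.7216 = -0.2966 V
Step 2 — R_th: zero the source — replace V1 by a short circuit (node 2 merges into node 0) — and find the resistance seen between A (node 1) and B (node 3).
Reduce the network between node 1 (A) and node 3 (B) by series/parallel combination:
  Rp1 = R1 ‖ R2 (parallel, both between nodes 0 and 1) = 1/(1/820 + 1/11) = 10.85 Ω
  Rp2 = R3 ‖ R4 (parallel, both between nodes 0 and 3) = 1/(1/820 + 1/39) = 37.23 Ω
  Rs1 = Rp1 + Rp2 (series, joined only at node 0) = 10.85 + 37.23 = 48.08 Ω
  Rp3 = R5 ‖ Rs1 (parallel, both between nodes 1 and 3) = 1/(1/30 + 1/48.08) = 18.47 Ω
R_th = 18.47 Ω
I_n = V_th/R_th = -0.2966/18.47 = -0.01605 A, and R_n = R_th = 18.47 Ω

Final answer: I_n = -0.01605 A, R_n = 18.47 Ω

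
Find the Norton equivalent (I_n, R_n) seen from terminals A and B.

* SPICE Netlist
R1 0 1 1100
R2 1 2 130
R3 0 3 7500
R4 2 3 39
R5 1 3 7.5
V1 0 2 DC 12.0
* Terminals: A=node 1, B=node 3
Find the Thévenin equivalent first; then I_n = V_th/R_th and R_n = R_th.
Step 1 — V_th is the open-circuit voltage V_A - V_B (nothing connected across the terminals).
Nodal analysis, taking node 2 as the 0 V reference.
Source V1 fixes V_0 = 12 V.
KCL at each unknown node (sum of currents leaving = 0; resistances in Ω):
  Node 1: (V_1 - 12)/1100 + (V_1 - 0)/130 + (V_1 - V_3)/7.5 = 0
  Node 3: (V_3 - 12)/7500 + (V_3 - 0)/39 + (V_3 - V_1)/7.5 = 0
Collecting terms (coefficients in siemens):
  0.1419·V_1 - 0.1333·V_3 = 0.01091
  0.1591·V_3 - 0.1333·V_1 = 0.0016
Determinant D = (0.1419)(0.1591) - (-0.1333)(-0.1333) = 0.004805
V_1 = [(0.01091)(0.1591) - (-0.1333)(0.0016)]/D = 0.4056 V
V_3 = [(0.1419)(0.0016) - (0.01091)(-0.1333)]/D = 0.35 V
V_th = V_1 - V_3 = 0.4056 - 0.35 = 0.05565 V
Step 2 — R_th: zero the source — replace V1 by a short circuit (node 2 merges into node 0) — and find the resistance seen between A (node 1) and B (node 3).
Reduce the network between node 1 (A) and node 3 (B) by series/parallel combination:
  Rp1 = R1 ‖ R2 (parallel, both between nodes 0 and 1) = 1/(1/1100 + 1/130) = 116.3 Ω
  Rp2 = R3 ‖ R4 (parallel, both between nodes 0 and 3) = 1/(1/7500 + 1/39) = 38.8 Ω
  Rs1 = Rp1 + Rp2 (series, joined only at node 0) = 116.3 + 38.8 = 155.1 Ω
  Rp3 = R5 ‖ Rs1 (parallel, both between nodes 1 and 3) = 1/(1/7.5 + 1/155.1) = 7.154 Ω
R_th = 7.154 Ω
I_n = V_th/R_th = 0.05565/7.154 = 0.007779 A, and R_n = R_th = 7.154 Ω

Final answer: I_n = 0.007779 A, R_n = 7.154 Ω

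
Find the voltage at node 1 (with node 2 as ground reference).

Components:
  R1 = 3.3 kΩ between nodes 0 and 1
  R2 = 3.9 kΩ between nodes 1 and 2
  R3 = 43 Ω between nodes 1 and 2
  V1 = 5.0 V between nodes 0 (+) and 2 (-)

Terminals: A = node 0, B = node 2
Nodal analysis, taking node 2 as the 0 V reference.
Source V1 fixes V_0 = 5 V.
KCL at each unknown node (sum of currents leaving = 0; resistances in Ω):
  Node 1: (V_1 - 5)/3300 + (V_1 - 0)/3900 + (V_1 - 0)/43 = 0
Collecting terms: 0.02382 × V_1 = 0.001515  =>  V_1 = 0.06362 V
The requested potential is V_1 = 0.06362 V.

Final answer: V_1 = 0.06362 V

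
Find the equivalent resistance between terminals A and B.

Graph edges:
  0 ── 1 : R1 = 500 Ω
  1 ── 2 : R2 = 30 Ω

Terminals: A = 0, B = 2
Reduce the network between node 0 (A) and node 2 (B) by series/parallel combination:
  Rs1 = R1 + R2 (series, joined only at node 1) = 500 + 30 = 530 Ω
R_eq = 530 Ω

Final answer: 530 Ω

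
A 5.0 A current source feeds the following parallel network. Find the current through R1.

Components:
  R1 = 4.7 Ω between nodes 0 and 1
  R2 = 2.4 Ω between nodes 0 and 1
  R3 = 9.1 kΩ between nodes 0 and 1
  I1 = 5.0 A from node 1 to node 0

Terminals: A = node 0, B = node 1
All resistors sit directly between nodes 0 and 1, so they are in parallel and share one voltage V; the full source current 5 A splits among them.
1/R_par = 1/4.7 + 1/2.4 + 1/9100 = 0.6295 S  =>  R_par = 1.588 Ω
V = I × R_par = 5 × 1.588 = 7.942 V
I_R1 = V/R1 = 7.942/4.7 = 1.69 A

Final answer: 1.69 A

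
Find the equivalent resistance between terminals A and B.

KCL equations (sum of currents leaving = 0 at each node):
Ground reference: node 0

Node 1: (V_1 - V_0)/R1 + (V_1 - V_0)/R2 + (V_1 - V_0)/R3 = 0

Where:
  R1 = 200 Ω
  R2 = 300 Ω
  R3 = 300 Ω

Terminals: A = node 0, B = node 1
Reduce the network between node 0 (A) and node 1 (B) by series/parallel combination:
  Rp1 = R1 ‖ R2 ‖ R3 (parallel, all between nodes 0 and 1) = 1/(1/200 + 1/300 + 1/300) = 85.71 Ω
R_eq = 85.71 Ω

Final answer: 85.71 Ω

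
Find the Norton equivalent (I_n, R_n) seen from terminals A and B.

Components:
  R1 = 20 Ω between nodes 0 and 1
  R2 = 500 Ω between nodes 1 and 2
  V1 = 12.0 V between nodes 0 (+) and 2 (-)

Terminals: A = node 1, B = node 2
Find the Thévenin equivalent first; then I_n = V_th/R_th and R_n = R_th.
Step 1 — V_th is the open-circuit voltage V_A - V_B (nothing connected across the terminals).
Nodal analysis, taking node 2 as the 0 V reference.
Source V1 fixes V_0 = 12 V.
KCL at each unknown node (sum of currents leaving = 0; resistances in Ω):
  Node 1: (V_1 - 12)/20 + (V_1 - 0)/500 = 0
Collecting terms: 0.052 × V_1 = 0.6  =>  V_1 = 11.54 V
V_th = V_1 - V_2 = 11.54 - 0 = 11.54 V
Step 2 — R_th: zero the source — replace V1 by a short circuit (node 2 merges into node 0) — and find the resistance seen between A (node 1) and B (node 0).
Reduce the network between node 1 (A) and node 0 (B) by series/parallel combination:
  Rp1 = R1 ‖ R2 (parallel, both between nodes 0 and 1) = 1/(1/20 + 1/500) = 19.23 Ω
R_th = 19.23 Ω
I_n = V_th/R_th = 11.54/19.23 = 0.6 A, and R_n = R_th = 19.23 Ω

Final answer: I_n = 0.6 A, R_n = 19.23 Ω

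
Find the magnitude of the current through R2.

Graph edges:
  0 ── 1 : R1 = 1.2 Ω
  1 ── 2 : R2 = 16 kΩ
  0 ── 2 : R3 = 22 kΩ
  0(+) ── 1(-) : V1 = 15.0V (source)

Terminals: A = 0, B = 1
Nodal analysis, taking node 1 as the 0 V reference.
Source V1 fixes V_0 = 15 V.
KCL at each unknown node (sum of currents leaving = 0; resistances in Ω):
  Node 2: (V_2 - 0)/16000 + (V_2 - 15)/22000 = 0
Collecting terms: 0.000108 × V_2 = 0.0006818  =>  V_2 = 6.316 V
I_R2 = (V_1 - V_2)/R2 = (0 - 6.316)/16000 = -0.0003947 A
|I_R2| = 0.0003947 A

Final answer: |I_R2| = 0.0003947 A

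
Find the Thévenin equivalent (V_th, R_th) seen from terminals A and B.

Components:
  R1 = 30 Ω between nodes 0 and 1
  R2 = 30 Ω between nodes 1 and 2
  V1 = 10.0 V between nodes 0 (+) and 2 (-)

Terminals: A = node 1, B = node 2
Step 1 — V_th is the open-circuit voltage V_A - V_B (nothing connected across the terminals).
Nodal analysis, taking node 2 as the 0 V reference.
Source V1 fixes V_0 = 10 V.
KCL at each unknown node (sum of currents leaving = 0; resistances in Ω):
  Node 1: (V_1 - 10)/30 + (V_1 - 0)/30 = 0
Collecting terms: 0.06667 × V_1 = 0.3333  =>  V_1 = 5 V
V_th = V_1 - V_2 = 5 - 0 = 5 V
Step 2 — R_th: zero the source — replace V1 by a short circuit (node 2 merges into node 0) — and find the resistance seen between A (node 1) and B (node 0).
Reduce the network between node 1 (A) and node 0 (B) by series/parallel combination:
  Rp1 = R1 ‖ R2 (parallel, both between nodes 0 and 1) = 1/(1/30 + 1/30) = 15 Ω
R_th = 15 Ω

Final answer: V_th = 5 V, R_th = 15 Ω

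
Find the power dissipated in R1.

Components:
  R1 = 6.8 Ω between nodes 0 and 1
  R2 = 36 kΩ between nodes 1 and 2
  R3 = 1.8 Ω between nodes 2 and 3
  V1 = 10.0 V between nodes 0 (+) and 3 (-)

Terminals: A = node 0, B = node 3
Nodal analysis, taking node 3 as the 0 V reference.
Source V1 fixes V_0 = 10 V.
KCL at each unknown node (sum of currents leaving = 0; resistances in Ω):
  Node 1: (V_1 - 10)/6.8 + (V_1 - V_2)/36000 = 0
  Node 2: (V_2 - V_1)/36000 + (V_2 - 0)/1.8 = 0
Collecting terms (coefficients in siemens):
  0.1471·V_1 - 0.00002778·V_2 = 1.471
  0.5556·V_2 - 0.00002778·V_1 = 0
Determinant D = (0.1471)(0.5556) - (-0.00002778)(-0.00002778) = 0.08172
V_1 = [(1.471)(0.5556) - (-0.00002778)(0)]/D = 9.998 V
V_2 = [(0.1471)(0) - (1.471)(-0.00002778)]/D = 0.0004999 V
I_R1 = (V_0 - V_1)/R1 = (10 - 9.998)/6.8 = 0.0002777 A
P_R1 = I_R1² × R1 = (0.0002777)² × 6.8 = 0.0000005244 W

Final answer: 5.244e-07 W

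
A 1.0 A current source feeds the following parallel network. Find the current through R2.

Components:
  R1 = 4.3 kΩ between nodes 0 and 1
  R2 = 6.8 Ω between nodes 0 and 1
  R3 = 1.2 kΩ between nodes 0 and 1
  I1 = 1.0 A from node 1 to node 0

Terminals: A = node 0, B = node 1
All resistors sit directly between nodes 0 and 1, so they are in parallel and share one voltage V; the full source current 1 A splits among them.
1/R_par = 1/4300 + 1/6.8 + 1/1200 = 0.1481 S  =>  R_par = 6.751 Ω
V = I × R_par = 1 × 6.751 = 6.751 V
I_R2 = V/R2 = 6.751/6.8 = 0.9928 A

Final answer: 0.9928 A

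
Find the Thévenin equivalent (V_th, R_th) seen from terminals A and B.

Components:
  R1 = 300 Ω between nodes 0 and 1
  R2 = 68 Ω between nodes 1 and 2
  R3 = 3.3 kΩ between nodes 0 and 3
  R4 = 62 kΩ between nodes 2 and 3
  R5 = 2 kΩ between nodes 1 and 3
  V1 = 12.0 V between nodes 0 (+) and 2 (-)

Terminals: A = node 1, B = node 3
Step 1 — V_th is the open-circuit voltage V_A - V_B (nothing connected across the terminals).
Nodal analysis, taking node 2 as the 0 V reference.
Source V1 fixes V_0 = 12 V.
KCL at each unknown node (sum of currents leaving = 0; resistances in Ω):
  Node 1: (V_1 - 12)/300 + (V_1 - 0)/68 + (V_1 - V_3)/2000 = 0
  Node 3: (V_3 - 12)/3300 + (V_3 - 0)/62000 + (V_3 - V_1)/2000 = 0
Collecting terms (coefficients in siemens):
  0.01854·V_1 - 0.0005·V_3 = 0.04
  0.0008192·V_3 - 0.0005·V_1 = 0.003636
Determinant D = (0.01854)(0.0008192) - (-0.0005)(-0.0005) = 0.00001494
V_1 = [(0.04)(0.0008192) - (-0.0005)(0.003636)]/D = 2.315 V
V_3 = [(0.01854)(0.003636) - (0.04)(-0.0005)]/D = 5.852 V
V_th = V_1 - V_3 = 2.315 - 5.852 = -3.537 V
Step 2 — R_th: zero the source — replace V1 by a short circuit (node 2 merges into node 0) — and find the resistance seen between A (node 1) and B (node 3).
Reduce the network between node 1 (A) and node 3 (B) by series/parallel combination:
  Rp1 = R1 ‖ R2 (parallel, both between nodes 0 and 1) = 1/(1/300 + 1/68) = 55.43 Ω
  Rp2 = R3 ‖ R4 (parallel, both between nodes 0 and 3) = 1/(1/3300 + 1/62000) = 3133 Ω
  Rs1 = Rp1 + Rp2 (series, joined only at node 0) = 55.43 + 3133 = 3189 Ω
  Rp3 = R5 ‖ Rs1 (parallel, both between nodes 1 and 3) = 1/(1/2000 + 1/3189) = 1229 Ω
R_th = 1.229 kΩ

Final answer: V_th = -3.537 V, R_th = 1.229 kΩ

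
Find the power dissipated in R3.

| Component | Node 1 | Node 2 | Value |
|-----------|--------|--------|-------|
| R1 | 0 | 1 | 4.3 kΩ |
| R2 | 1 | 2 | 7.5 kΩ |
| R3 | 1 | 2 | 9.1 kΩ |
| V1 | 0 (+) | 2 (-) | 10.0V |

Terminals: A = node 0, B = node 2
Nodal analysis, taking node 2 as the 0 V reference.
Source V1 fixes V_0 = 10 V.
KCL at each unknown node (sum of currents leaving = 0; resistances in Ω):
  Node 1: (V_1 - 10)/4300 + (V_1 - 0)/7500 + (V_1 - 0)/9100 = 0
Collecting terms: 0.0004758 × V_1 = 0.002326  =>  V_1 = 4.888 V
I_R3 = (V_1 - V_2)/R3 = (4.888 - 0)/9100 = 0.0005371 A
P_R3 = I_R3² × R3 = (0.0005371)² × 9100 = 0.002625 W

Final answer: 0.002625 W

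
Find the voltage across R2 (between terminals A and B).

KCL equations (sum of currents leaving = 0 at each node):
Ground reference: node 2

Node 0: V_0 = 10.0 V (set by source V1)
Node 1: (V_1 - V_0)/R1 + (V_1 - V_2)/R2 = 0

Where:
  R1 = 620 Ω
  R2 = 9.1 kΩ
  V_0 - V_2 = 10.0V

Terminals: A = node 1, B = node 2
R1 and R2 are in series across V1 (node 0 → node 1 → node 2), and the output A–B is taken across R2, so this is a voltage divider.
Series current: I = V1/(R1 + R2) = 10/(620 + 9100) = 10/9720 = 0.001029 A
V_R2 = I × R2 = V1 × R2/(R1 + R2) = 10 × 9100/9720 = 9.362 V

Final answer: 9.362 V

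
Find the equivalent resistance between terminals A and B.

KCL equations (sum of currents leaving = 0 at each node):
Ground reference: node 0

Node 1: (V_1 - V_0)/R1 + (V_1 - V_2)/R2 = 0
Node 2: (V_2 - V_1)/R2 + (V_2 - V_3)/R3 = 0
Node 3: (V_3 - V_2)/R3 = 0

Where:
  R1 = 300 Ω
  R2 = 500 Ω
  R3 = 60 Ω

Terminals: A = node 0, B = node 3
Reduce the network between node 0 (A) and node 3 (B) by series/parallel combination:
  Rs1 = R1 + R2 (series, joined only at node 1) = 300 + 500 = 800 Ω
  Rs2 = R3 + Rs1 (series, joined only at node 2) = 60 + 800 = 860 Ω
R_eq = 860 Ω

Final answer: 860 Ω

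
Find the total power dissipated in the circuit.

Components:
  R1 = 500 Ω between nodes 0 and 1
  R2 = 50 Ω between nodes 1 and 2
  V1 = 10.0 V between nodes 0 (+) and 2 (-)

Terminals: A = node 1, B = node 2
Nodal analysis, taking node 2 as the 0 V reference.
Source V1 fixes V_0 = 10 V.
KCL at each unknown node (sum of currents leaving = 0; resistances in Ω):
  Node 1: (V_1 - 10)/500 + (V_1 - 0)/50 = 0
Collecting terms: 0.022 × V_1 = 0.02  =>  V_1 = 0.9091 V
Power in each resistor, P = (ΔV)²/R:
  P_R1 = (10 - 0.9091)²/500 = 0.1653 W
  P_R2 = (0.9091 - 0)²/50 = 0.01653 W
P_total = P_R1 + P_R2 = 0.1818 W

Final answer: 0.1818 W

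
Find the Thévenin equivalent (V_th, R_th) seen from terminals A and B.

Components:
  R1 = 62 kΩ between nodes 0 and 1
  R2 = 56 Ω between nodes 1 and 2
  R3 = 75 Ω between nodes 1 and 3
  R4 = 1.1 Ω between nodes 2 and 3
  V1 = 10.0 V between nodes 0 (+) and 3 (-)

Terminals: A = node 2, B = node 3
Step 1 — V_th is the open-circuit voltage V_A - V_B (nothing connected across the terminals).
Nodal analysis, taking node 3 as the 0 V reference.
Source V1 fixes V_0 = 10 V.
KCL at each unknown node (sum of currents leaving = 0; resistances in Ω):
  Node 1: (V_1 - 10)/62000 + (V_1 - V_2)/56 + (V_1 - 0)/75 = 0
  Node 2: (V_2 - V_1)/56 + (V_2 - 0)/1.1 = 0
Collecting terms (coefficients in siemens):
  0.03121·V_1 - 0.01786·V_2 = 0.0001613
  0.9269·V_2 - 0.01786·V_1 = 0
Determinant D = (0.03121)(0.9269) - (-0.01786)(-0.01786) = 0.02861
V_1 = [(0.0001613)(0.9269) - (-0.01786)(0)]/D = 0.005226 V
V_2 = [(0.03121)(0) - (0.0001613)(-0.01786)]/D = 0.0001007 V
V_th = V_2 - V_3 = 0.0001007 - 0 = 0.0001007 V
Step 2 — R_th: zero the source — replace V1 by a short circuit (node 3 merges into node 0) — and find the resistance seen between A (node 2) and B (node 0).
Reduce the network between node 2 (A) and node 0 (B) by series/parallel combination:
  Rp1 = R1 ‖ R3 (parallel, both between nodes 0 and 1) = 1/(1/62000 + 1/75) = 74.91 Ω
  Rs1 = R2 + Rp1 (series, joined only at node 1) = 56 + 74.91 = 130.9 Ω
  Rp2 = R4 ‖ Rs1 (parallel, both between nodes 0 and 2) = 1/(1/1.1 + 1/130.9) = 1.091 Ω
R_th = 1.091 Ω

Final answer: V_th = 0.0001007 V, R_th = 1.091 Ω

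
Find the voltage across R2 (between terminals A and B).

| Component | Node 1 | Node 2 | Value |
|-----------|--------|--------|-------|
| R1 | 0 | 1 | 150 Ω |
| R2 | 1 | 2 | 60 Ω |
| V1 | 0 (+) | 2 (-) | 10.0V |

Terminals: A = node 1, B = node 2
R1 and R2 are in series across V1 (node 0 → node 1 → node 2), and the output A–B is taken across R2, so this is a voltage divider.
Series current: I = V1/(R1 + R2) = 10/(150 + 60) = 10/210 = 0.04762 A
V_R2 = I × R2 = V1 × R2/(R1 + R2) = 10 × 60/210 = 2.857 V

Final answer: 2.857 V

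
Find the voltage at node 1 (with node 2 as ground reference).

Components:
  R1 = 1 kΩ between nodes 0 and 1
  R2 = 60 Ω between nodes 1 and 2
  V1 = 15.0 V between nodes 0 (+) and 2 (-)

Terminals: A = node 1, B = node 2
Nodal analysis, taking node 2 as the 0 V reference.
Source V1 fixes V_0 = 15 V.
KCL at each unknown node (sum of currents leaving = 0; resistances in Ω):
  Node 1: (V_1 - 15)/1000 + (V_1 - 0)/60 = 0
Collecting terms: 0.01767 × V_1 = 0.015  =>  V_1 = 0.8491 V
The requested potential is V_1 = 0.8491 V.

Final answer: V_1 = 0.8491 V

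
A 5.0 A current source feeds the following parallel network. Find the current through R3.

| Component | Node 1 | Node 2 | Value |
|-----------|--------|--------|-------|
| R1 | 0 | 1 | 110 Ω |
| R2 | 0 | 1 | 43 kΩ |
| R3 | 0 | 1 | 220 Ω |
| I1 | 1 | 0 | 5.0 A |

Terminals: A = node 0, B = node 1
All resistors sit directly between nodes 0 and 1, so they are in parallel and share one voltage V; the full source current 5 A splits among them.
1/R_par = 1/110 + 1/43000 + 1/220 = 0.01366 S  =>  R_par = 73.21 Ω
V = I × R_par = 5 × 73.21 = 366 V
I_R3 = V/R3 = 366/220 = 1.664 A

Final answer: 1.664 A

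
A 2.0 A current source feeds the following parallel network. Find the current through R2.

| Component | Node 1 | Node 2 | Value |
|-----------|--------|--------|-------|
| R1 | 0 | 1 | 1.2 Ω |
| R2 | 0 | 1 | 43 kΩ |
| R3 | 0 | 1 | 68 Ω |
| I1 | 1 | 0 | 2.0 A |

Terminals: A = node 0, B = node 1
All resistors sit directly between nodes 0 and 1, so they are in parallel and share one voltage V; the full source current 2 A splits among them.
1/R_par = 1/1.2 + 1/43000 + 1/68 = 0.8481 S  =>  R_par = 1.179 Ω
V = I × R_par = 2 × 1.179 = 2.358 V
I_R2 = V/R2 = 2.358/43000 = 0.00005484 A

Final answer: 5.484e-05 A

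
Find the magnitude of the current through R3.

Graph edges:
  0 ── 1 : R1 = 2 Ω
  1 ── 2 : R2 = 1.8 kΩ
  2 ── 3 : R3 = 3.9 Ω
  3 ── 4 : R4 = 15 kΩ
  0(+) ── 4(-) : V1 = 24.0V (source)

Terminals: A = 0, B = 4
Nodal analysis, taking node 4 as the 0 V reference.
Source V1 fixes V_0 = 24 V.
KCL at each unknown node (sum of currents leaving = 0; resistances in Ω):
  Node 1: (V_1 - 24)/2 + (V_1 - V_2)/1800 = 0
  Node 2: (V_2 - V_1)/1800 + (V_2 - V_3)/3.9 = 0
  Node 3: (V_3 - V_2)/3.9 + (V_3 - 0)/15000 = 0
Collecting terms (coefficients in siemens):
  0.5006·V_1 - 0.0005556·V_2 = 12
  0.257·V_2 - 0.0005556·V_1 - 0.2564·V_3 = 0
  0.2565·V_3 - 0.2564·V_2 = 0
Solving these 3 simultaneous equations (Gaussian elimination) gives:
  V_1 = 24 V, V_2 = 21.43 V, V_3 = 21.42 V
I_R3 = (V_2 - V_3)/R3 = (21.43 - 21.42)/3.9 = 0.001428 A
|I_R3| = 0.001428 A

Final answer: |I_R3| = 0.001428 A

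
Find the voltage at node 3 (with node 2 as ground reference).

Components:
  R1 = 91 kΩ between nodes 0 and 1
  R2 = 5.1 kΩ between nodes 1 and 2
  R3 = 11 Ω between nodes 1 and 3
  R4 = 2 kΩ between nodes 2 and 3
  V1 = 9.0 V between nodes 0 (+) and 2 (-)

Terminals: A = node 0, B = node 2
Nodal analysis, taking node 2 as the 0 V reference.
Source V1 fixes V_0 = 9 V.
KCL at each unknown node (sum of currents leaving = 0; resistances in Ω):
  Node 1: (V_1 - 9)/91000 + (V_1 - 0)/5100 + (V_1 - V_3)/11 = 0
  Node 3: (V_3 - V_1)/11 + (V_3 - 0)/2000 = 0
Collecting terms (coefficients in siemens):
  0.09112·V_1 - 0.09091·V_3 = 0.0000989
  0.09141·V_3 - 0.09091·V_1 = 0
Determinant D = (0.09112)(0.09141) - (-0.09091)(-0.09091) = 0.00006438
V_1 = [(0.0000989)(0.09141) - (-0.09091)(0)]/D = 0.1404 V
V_3 = [(0.09112)(0) - (0.0000989)(-0.09091)]/D = 0.1397 V
The requested potential is V_3 = 0.1397 V.

Final answer: V_3 = 0.1397 V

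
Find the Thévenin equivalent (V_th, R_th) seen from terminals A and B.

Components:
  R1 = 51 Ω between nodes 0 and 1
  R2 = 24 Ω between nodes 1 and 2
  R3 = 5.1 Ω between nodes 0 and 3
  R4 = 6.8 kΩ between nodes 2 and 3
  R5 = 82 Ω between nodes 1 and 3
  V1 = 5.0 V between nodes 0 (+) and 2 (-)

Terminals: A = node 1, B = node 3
Step 1 — V_th is the open-circuit voltage V_A - V_B (nothing connected across the terminals).
Nodal analysis, taking node 2 as the 0 V reference.
Source V1 fixes V_0 = 5 V.
KCL at each unknown node (sum of currents leaving = 0; resistances in Ω):
  Node 1: (V_1 - 5)/51 + (V_1 - 0)/24 + (V_1 - V_3)/82 = 0
  Node 3: (V_3 - 5)/5.1 + (V_3 - 0)/6800 + (V_3 - V_1)/82 = 0
Collecting terms (coefficients in siemens):
  0.07347·V_1 - 0.0122·V_3 = 0.09804
  0.2084·V_3 - 0.0122·V_1 = 0.9804
Determinant D = (0.07347)(0.2084) - (-0.0122)(-0.0122) = 0.01516
V_1 = [(0.09804)(0.2084) - (-0.0122)(0.9804)]/D = 2.136 V
V_3 = [(0.07347)(0.9804) - (0.09804)(-0.0122)]/D = 4.829 V
V_th = V_1 - V_3 = 2.136 - 4.829 = -2.693 V
Step 2 — R_th: zero the source — replace V1 by a short circuit (node 2 merges into node 0) — and find the resistance seen between A (node 1) and B (node 3).
Reduce the network between node 1 (A) and node 3 (B) by series/parallel combination:
  Rp1 = R1 ‖ R2 (parallel, both between nodes 0 and 1) = 1/(1/51 + 1/24) = 16.32 Ω
  Rp2 = R3 ‖ R4 (parallel, both between nodes 0 and 3) = 1/(1/5.1 + 1/6800) = 5.096 Ω
  Rs1 = Rp1 + Rp2 (series, joined only at node 0) = 16.32 + 5.096 = 21.42 Ω
  Rp3 = R5 ‖ Rs1 (parallel, both between nodes 1 and 3) = 1/(1/82 + 1/21.42) = 16.98 Ω
R_th = 16.98 Ω

Final answer: V_th = -2.693 V, R_th = 16.98 Ω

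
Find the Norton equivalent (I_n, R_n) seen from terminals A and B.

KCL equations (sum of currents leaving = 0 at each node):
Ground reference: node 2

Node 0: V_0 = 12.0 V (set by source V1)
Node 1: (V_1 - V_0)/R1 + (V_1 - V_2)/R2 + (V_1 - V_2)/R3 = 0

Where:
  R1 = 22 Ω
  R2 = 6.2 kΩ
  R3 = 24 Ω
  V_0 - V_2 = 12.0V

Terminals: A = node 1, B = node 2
Find the Thévenin equivalent first; then I_n = V_th/R_th and R_n = R_th.
Step 1 — V_th is the open-circuit voltage V_A - V_B (nothing connected across the terminals).
Nodal analysis, taking node 2 as the 0 V reference.
Source V1 fixes V_0 = 12 V.
KCL at each unknown node (sum of currents leaving = 0; resistances in Ω):
  Node 1: (V_1 - 12)/22 + (V_1 - 0)/6200 + (V_1 - 0)/24 = 0
Collecting terms: 0.08728 × V_1 = 0.5455  =>  V_1 = 6.249 V
V_th = V_1 - V_2 = 6.249 - 0 = 6.249 V
Step 2 — R_th: zero the source — replace V1 by a short circuit (node 2 merges into node 0) — and find the resistance seen between A (node 1) and B (node 0).
Reduce the network between node 1 (A) and node 0 (B) by series/parallel combination:
  Rp1 = R1 ‖ R2 ‖ R3 (parallel, all between nodes 0 and 1) = 1/(1/22 + 1/6200 + 1/24) = 11.46 Ω
R_th = 11.46 Ω
I_n = V_th/R_th = 6.249/11.46 = 0.5455 A, and R_n = R_th = 11.46 Ω

Final answer: I_n = 0.5455 A, R_n = 11.46 Ω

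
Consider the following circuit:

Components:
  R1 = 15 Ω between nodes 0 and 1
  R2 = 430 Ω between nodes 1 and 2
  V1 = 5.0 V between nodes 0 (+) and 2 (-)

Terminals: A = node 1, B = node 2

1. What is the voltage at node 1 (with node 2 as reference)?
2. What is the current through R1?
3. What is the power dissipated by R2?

Nodal analysis, taking node 2 as the 0 V reference.
Source V1 fixes V_0 = 5 V.
KCL at each unknown node (sum of currents leaving = 0; resistances in Ω):
  Node 1: (V_1 - 5)/15 + (V_1 - 0)/430 = 0
Collecting terms: 0.06899 × V_1 = 0.3333  =>  V_1 = 4.831 V
Part 1:
  Read off the nodal solution: V_1 = 4.831 V
Part 2:
  I_R1 = (V_0 - V_1)/R1 = (5 - 4.831)/15 = 0.01124 A
  Magnitude: I_R1 = 0.01124 A
Part 3:
  I_R2 = (V_1 - V_2)/R2 = (4.831 - 0)/430 = 0.01124 A
  P_R2 = I_R2² × R2 = (0.01124)² × 430 = 0.05429 W

Final answers:
1. V_1 = 4.831 V
2. I_R1 = 0.01124 A
3. P_R2 = 0.05429 W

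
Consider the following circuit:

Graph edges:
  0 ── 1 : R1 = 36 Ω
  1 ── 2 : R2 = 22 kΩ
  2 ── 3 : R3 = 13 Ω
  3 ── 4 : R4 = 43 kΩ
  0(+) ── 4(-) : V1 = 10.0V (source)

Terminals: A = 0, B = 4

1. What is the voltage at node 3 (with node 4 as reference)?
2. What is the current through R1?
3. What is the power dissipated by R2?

Nodal analysis, taking node 4 as the 0 V reference.
Source V1 fixes V_0 = 10 V.
KCL at each unknown node (sum of currents leaving = 0; resistances in Ω):
  Node 1: (V_1 - 10)/36 + (V_1 - V_2)/22000 = 0
  Node 2: (V_2 - V_1)/22000 + (V_2 - V_3)/13 = 0
  Node 3: (V_3 - V_2)/13 + (V_3 - 0)/43000 = 0
Collecting terms (coefficients in siemens):
  0.02782·V_1 - 0.00004545·V_2 = 0.2778
  0.07697·V_2 - 0.00004545·V_1 - 0.07692·V_3 = 0
  0.07695·V_3 - 0.07692·V_2 = 0
Solving these 3 simultaneous equations (Gaussian elimination) gives:
  V_1 = 9.994 V, V_2 = 6.612 V, V_3 = 6.61 V
Part 1:
  Read off the nodal solution: V_3 = 6.61 V
Part 2:
  I_R1 = (V_0 - V_1)/R1 = (10 - 9.994)/36 = 0.0001537 A
  Magnitude: I_R1 = 0.0001537 A
Part 3:
  I_R2 = (V_1 - V_2)/R2 = (9.994 - 6.612)/22000 = 0.0001537 A
  P_R2 = I_R2² × R2 = (0.0001537)² × 22000 = 0.0005199 W

Final answers:
1. V_3 = 6.61 V
2. I_R1 = 0.0001537 A
3. P_R2 = 0.0005199 W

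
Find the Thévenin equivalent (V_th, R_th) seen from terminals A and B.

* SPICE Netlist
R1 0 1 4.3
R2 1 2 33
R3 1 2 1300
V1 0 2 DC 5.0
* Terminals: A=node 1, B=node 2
Step 1 — V_th is the open-circuit voltage V_A - V_B (nothing connected across the terminals).
Nodal analysis, taking node 2 as the 0 V reference.
Source V1 fixes V_0 = 5 V.
KCL at each unknown node (sum of currents leaving = 0; resistances in Ω):
  Node 1: (V_1 - 5)/4.3 + (V_1 - 0)/33 + (V_1 - 0)/1300 = 0
Collecting terms: 0.2636 × V_1 = 1.163  =>  V_1 = 4.411 V
V_th = V_1 - V_2 = 4.411 - 0 = 4.411 V
Step 2 — R_th: zero the source — replace V1 by a short circuit (node 2 merges into node 0) — and find the resistance seen between A (node 1) and B (node 0).
Reduce the network between node 1 (A) and node 0 (B) by series/parallel combination:
  Rp1 = R1 ‖ R2 ‖ R3 (parallel, all between nodes 0 and 1) = 1/(1/4.3 + 1/33 + 1/1300) = 3.793 Ω
R_th = 3.793 Ω

Final answer: V_th = 4.411 V, R_th = 3.793 Ω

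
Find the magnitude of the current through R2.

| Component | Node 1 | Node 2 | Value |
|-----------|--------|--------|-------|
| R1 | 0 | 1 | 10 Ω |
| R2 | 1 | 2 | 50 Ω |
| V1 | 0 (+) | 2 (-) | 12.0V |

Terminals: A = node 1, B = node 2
Nodal analysis, taking node 2 as the 0 V reference.
Source V1 fixes V_0 = 12 V.
KCL at each unknown node (sum of currents leaving = 0; resistances in Ω):
  Node 1: (V_1 - 12)/10 + (V_1 - 0)/50 = 0
Collecting terms: 0.12 × V_1 = 1.2  =>  V_1 = 10 V
I_R2 = (V_1 - V_2)/R2 = (10 - 0)/50 = 0.2 A
|I_R2| = 0.2 A

Final answer: |I_R2| = 0.2 A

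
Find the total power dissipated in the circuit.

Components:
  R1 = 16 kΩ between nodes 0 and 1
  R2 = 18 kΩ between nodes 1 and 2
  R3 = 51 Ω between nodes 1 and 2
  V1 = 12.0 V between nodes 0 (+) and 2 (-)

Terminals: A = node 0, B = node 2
Nodal analysis, taking node 2 as the 0 V reference.
Source V1 fixes V_0 = 12 V.
KCL at each unknown node (sum of currents leaving = 0; resistances in Ω):
  Node 1: (V_1 - 12)/16000 + (V_1 - 0)/18000 + (V_1 - 0)/51 = 0
Collecting terms: 0.01973 × V_1 = 0.00075  =>  V_1 = 0.03802 V
Power in each resistor, P = (ΔV)²/R:
  P_R1 = (12 - 0.03802)²/16000 = 0.008943 W
  P_R2 = (0.03802 - 0)²/18000 = 0.00000008031 W
  P_R3 = (0.03802 - 0)²/51 = 0.00002835 W
P_total = P_R1 + P_R2 + P_R3 = 0.008971 W

Final answer: 0.008971 W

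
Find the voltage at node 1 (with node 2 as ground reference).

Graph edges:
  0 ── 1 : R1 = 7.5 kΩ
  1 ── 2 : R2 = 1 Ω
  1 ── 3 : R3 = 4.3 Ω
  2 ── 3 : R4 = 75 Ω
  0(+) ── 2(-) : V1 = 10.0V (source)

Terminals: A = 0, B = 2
Nodal analysis, taking node 2 as the 0 V reference.
Source V1 fixes V_0 = 10 V.
KCL at each unknown node (sum of currents leaving = 0; resistances in Ω):
  Node 1: (V_1 - 10)/7500 + (V_1 - 0)/1 + (V_1 - V_3)/4.3 = 0
  Node 3: (V_3 - V_1)/4.3 + (V_3 - 0)/75 = 0
Collecting terms (coefficients in siemens):
  1.233·V_1 - 0.2326·V_3 = 0.001333
  0.2459·V_3 - 0.2326·V_1 = 0
Determinant D = (1.233)(0.2459) - (-0.2326)(-0.2326) = 0.249
V_1 = [(0.001333)(0.2459) - (-0.2326)(0)]/D = 0.001317 V
V_3 = [(1.233)(0) - (0.001333)(-0.2326)]/D = 0.001245 V
The requested potential is V_1 = 0.001317 V.

Final answer: V_1 = 0.001317 V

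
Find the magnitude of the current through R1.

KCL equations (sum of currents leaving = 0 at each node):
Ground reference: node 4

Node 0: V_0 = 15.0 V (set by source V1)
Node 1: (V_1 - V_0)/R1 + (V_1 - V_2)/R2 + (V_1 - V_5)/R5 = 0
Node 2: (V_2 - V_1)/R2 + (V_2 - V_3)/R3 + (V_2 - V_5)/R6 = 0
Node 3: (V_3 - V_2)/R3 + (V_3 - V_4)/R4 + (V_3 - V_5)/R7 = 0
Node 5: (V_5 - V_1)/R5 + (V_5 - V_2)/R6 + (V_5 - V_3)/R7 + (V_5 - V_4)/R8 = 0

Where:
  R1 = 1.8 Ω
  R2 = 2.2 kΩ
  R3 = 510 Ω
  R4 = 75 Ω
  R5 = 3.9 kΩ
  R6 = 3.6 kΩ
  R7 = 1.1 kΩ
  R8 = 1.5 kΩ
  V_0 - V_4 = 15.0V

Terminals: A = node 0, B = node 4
Nodal analysis, taking node 4 as the 0 V reference.
Source V1 fixes V_0 = 15 V.
KCL at each unknown node (sum of currents leaving = 0; resistances in Ω):
  Node 1: (V_1 - 15)/1.8 + (V_1 - V_2)/2200 + (V_1 - V_5)/3900 = 0
  Node 2: (V_2 - V_1)/2200 + (V_2 - V_3)/510 + (V_2 - V_5)/3600 = 0
  Node 3: (V_3 - V_2)/510 + (V_3 - 0)/75 + (V_3 - V_5)/1100 = 0
  Node 5: (V_5 - V_1)/3900 + (V_5 - V_2)/3600 + (V_5 - V_3)/1100 + (V_5 - 0)/1500 = 0
Collecting terms (coefficients in siemens):
  0.5563·V_1 - 0.0004545·V_2 - 0.0002564·V_5 = 8.333
  0.002693·V_2 - 0.0004545·V_1 - 0.001961·V_3 - 0.0002778·V_5 = 0
  0.0162·V_3 - 0.001961·V_2 - 0.0009091·V_5 = 0
  0.00211·V_5 - 0.0002564·V_1 - 0.0002778·V_2 - 0.0009091·V_3 = 0
Solving these 4 simultaneous equations (Gaussian elimination) gives:
  V_1 = 14.98 V, V_2 = 3.162 V, V_3 = 0.5208 V, V_5 = 2.462 V
I_R1 = (V_0 - V_1)/R1 = (15 - 14.98)/1.8 = 0.008585 A
|I_R1| = 0.008585 A

Final answer: |I_R1| = 0.008585 A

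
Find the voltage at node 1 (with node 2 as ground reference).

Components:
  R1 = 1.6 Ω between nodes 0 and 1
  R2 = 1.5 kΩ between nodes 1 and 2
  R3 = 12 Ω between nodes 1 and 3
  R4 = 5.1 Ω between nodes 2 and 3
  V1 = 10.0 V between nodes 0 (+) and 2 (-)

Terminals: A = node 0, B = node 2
Nodal analysis, taking node 2 as the 0 V reference.
Source V1 fixes V_0 = 10 V.
KCL at each unknown node (sum of currents leaving = 0; resistances in Ω):
  Node 1: (V_1 - 10)/1.6 + (V_1 - 0)/1500 + (V_1 - V_3)/12 = 0
  Node 3: (V_3 - V_1)/12 + (V_3 - 0)/5.1 = 0
Collecting terms (coefficients in siemens):
  0.709·V_1 - 0.08333·V_3 = 6.25
  0.2794·V_3 - 0.08333·V_1 = 0
Determinant D = (0.709)(0.2794) - (-0.08333)(-0.08333) = 0.1912
V_1 = [(6.25)(0.2794) - (-0.08333)(0)]/D = 9.135 V
V_3 = [(0.709)(0) - (6.25)(-0.08333)]/D = 2.725 V
The requested potential is V_1 = 9.135 V.

Final answer: V_1 = 9.135 V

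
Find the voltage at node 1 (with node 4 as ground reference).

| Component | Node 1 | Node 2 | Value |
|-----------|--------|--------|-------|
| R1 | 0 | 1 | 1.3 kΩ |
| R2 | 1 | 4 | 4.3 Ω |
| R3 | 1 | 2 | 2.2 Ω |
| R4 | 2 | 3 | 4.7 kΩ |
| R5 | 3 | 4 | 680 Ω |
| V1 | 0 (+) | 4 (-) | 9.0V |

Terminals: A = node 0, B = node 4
Nodal analysis, taking node 4 as the 0 V reference.
Source V1 fixes V_0 = 9 V.
KCL at each unknown node (sum of currents leaving = 0; resistances in Ω):
  Node 1: (V_1 - 9)/1300 + (V_1 - 0)/4.3 + (V_1 - V_2)/2.2 = 0
  Node 2: (V_2 - V_1)/2.2 + (V_2 - V_3)/4700 = 0
  Node 3: (V_3 - V_2)/4700 + (V_3 - 0)/680 = 0
Collecting terms (coefficients in siemens):
  0.6879·V_1 - 0.4545·V_2 = 0.006923
  0.4548·V_2 - 0.4545·V_1 - 0.0002128·V_3 = 0
  0.001683·V_3 - 0.0002128·V_2 = 0
Solving these 3 simultaneous equations (Gaussian elimination) gives:
  V_1 = 0.02965 V, V_2 = 0.02964 V, V_3 = 0.003746 V
The requested potential is V_1 = 0.02965 V.

Final answer: V_1 = 0.02965 V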